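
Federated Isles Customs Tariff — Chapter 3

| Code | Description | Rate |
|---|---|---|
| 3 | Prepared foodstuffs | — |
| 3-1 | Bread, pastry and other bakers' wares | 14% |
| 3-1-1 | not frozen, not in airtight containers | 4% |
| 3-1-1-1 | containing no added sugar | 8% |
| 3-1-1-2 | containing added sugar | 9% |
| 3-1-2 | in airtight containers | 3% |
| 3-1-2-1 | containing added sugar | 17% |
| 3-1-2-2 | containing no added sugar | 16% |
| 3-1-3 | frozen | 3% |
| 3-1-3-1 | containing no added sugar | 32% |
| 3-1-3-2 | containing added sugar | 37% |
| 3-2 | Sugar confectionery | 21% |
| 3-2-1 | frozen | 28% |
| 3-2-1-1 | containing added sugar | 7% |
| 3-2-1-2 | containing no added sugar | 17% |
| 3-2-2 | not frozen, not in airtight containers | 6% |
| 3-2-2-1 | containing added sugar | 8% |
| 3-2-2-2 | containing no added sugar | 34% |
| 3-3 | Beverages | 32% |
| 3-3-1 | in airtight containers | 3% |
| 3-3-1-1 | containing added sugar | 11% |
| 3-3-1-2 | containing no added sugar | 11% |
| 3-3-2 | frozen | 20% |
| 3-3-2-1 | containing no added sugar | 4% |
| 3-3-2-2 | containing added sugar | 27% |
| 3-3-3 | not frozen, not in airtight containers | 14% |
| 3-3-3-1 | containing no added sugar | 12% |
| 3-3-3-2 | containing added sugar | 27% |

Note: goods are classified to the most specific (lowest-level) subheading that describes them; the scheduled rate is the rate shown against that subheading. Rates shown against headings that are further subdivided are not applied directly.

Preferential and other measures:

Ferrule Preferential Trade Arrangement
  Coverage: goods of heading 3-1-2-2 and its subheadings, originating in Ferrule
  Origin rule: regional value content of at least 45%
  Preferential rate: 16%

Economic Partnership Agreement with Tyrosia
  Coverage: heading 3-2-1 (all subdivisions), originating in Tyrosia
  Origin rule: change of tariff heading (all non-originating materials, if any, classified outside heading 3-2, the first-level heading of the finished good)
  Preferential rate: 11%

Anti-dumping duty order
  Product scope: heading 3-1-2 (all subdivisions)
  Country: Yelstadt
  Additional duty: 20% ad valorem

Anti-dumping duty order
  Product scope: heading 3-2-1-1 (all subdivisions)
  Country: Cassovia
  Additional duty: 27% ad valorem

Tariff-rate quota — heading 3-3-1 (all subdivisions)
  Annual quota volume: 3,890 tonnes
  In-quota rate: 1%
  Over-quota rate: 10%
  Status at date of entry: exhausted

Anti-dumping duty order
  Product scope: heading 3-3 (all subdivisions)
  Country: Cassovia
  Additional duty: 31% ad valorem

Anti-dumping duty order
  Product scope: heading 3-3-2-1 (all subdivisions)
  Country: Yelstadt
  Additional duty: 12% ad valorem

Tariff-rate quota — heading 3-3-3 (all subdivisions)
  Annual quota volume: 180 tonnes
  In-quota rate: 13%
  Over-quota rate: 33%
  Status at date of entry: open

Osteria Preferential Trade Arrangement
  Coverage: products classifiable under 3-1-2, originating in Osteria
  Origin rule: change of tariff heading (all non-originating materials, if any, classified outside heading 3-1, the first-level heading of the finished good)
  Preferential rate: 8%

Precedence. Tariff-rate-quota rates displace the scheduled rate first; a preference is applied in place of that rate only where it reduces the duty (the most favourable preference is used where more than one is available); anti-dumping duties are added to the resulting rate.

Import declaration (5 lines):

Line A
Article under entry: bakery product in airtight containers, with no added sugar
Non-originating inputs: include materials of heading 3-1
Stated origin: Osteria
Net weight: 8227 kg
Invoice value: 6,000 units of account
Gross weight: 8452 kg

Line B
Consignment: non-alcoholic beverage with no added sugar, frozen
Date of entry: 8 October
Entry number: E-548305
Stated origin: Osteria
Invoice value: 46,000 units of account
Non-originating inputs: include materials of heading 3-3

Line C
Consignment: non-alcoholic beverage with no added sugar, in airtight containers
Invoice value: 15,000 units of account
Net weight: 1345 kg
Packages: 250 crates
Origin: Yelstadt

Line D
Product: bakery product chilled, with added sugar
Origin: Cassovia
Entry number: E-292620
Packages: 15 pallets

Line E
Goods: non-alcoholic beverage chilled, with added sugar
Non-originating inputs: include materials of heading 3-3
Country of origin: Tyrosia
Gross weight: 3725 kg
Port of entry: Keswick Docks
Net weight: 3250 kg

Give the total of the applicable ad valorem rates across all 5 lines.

52%

Line A: bakery product → 3-1; in airtight containers → 3-1-2; with no added sugar → 3-1-2-2. Scheduled 16%. Osteria agreement on 3-1-2: CTH not met. → 16%.
Line B: non-alcoholic beverage → 3-3; frozen → 3-3-2; with no added sugar → 3-3-2-1. Scheduled 4%. Osteria agreement on 3-1-2: 3-3-2-1 not covered. → 4%.
Line C: non-alcoholic beverage → 3-3; in airtight containers → 3-3-1; with no added sugar → 3-3-1-2. Scheduled 11%. quota on 3-3-1 exhausted → over-quota 10%. → 10%.
Line D: bakery product → 3-1; chilled → 3-1-1; with added sugar → 3-1-1-2. Scheduled 9%. No special measure applies. → 9%.
Line E: non-alcoholic beverage → 3-3; chilled → 3-3-3; with added sugar → 3-3-3-2. Scheduled 27%. quota on 3-3-3 open → in-quota 13%; Tyrosia agreement on 3-2-1: 3-3-3-2 not covered. → 13%.
Sum: 16% + 4% + 10% + 9% + 13% = 52%.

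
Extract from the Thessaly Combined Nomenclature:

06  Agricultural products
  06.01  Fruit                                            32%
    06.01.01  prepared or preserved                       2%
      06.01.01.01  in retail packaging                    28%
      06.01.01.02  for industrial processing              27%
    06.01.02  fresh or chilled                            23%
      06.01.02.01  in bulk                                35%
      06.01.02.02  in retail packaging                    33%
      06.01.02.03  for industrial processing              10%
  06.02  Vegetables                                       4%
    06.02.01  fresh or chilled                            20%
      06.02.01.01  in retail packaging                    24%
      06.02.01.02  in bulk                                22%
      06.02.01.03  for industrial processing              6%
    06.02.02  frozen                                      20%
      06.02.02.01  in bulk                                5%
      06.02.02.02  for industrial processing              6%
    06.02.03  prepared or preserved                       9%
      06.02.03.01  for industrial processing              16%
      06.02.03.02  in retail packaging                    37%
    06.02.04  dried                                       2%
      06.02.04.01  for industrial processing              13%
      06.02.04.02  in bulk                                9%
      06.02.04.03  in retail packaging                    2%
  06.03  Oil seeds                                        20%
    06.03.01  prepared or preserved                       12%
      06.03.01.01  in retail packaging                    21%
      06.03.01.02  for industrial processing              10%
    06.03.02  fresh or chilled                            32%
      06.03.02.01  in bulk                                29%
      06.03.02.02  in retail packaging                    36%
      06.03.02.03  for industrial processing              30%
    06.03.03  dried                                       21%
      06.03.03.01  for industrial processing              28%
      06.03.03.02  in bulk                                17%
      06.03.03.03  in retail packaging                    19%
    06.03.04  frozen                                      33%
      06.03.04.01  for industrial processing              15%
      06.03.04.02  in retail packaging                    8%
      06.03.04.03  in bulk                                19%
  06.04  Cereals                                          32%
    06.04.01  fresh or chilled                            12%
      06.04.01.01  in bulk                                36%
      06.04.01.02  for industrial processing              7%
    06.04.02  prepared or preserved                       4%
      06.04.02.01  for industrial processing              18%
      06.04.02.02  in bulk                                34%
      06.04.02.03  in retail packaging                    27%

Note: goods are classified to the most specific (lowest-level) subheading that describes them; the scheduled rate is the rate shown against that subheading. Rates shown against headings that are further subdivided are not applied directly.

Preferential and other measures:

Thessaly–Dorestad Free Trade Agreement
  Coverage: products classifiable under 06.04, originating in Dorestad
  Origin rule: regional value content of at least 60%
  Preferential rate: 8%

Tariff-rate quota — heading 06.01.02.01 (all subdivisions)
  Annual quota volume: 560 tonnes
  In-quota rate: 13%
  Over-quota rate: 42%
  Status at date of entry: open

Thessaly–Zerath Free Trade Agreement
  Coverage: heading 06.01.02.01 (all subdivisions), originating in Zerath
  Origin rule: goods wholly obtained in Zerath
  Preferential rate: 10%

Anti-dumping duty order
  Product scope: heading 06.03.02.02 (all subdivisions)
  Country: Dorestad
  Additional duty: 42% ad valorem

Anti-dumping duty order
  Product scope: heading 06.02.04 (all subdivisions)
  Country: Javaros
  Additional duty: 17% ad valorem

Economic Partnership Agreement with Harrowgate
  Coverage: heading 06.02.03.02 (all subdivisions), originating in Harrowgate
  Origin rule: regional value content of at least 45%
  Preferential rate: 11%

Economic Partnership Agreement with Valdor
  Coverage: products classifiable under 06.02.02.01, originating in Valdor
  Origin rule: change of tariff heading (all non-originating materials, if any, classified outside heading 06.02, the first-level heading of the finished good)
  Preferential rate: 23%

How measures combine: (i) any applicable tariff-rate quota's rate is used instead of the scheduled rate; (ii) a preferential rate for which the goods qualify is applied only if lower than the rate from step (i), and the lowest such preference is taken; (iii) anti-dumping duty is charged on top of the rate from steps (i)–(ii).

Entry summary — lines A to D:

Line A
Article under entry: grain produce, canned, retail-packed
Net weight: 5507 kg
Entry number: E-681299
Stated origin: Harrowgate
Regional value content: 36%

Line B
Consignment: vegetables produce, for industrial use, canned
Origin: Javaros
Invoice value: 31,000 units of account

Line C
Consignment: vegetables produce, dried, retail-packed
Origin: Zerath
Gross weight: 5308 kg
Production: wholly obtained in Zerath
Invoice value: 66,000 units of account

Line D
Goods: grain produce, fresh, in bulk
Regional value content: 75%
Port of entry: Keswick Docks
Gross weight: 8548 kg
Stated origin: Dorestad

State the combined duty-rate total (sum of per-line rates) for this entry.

53%

Line A: grain → 06.04; canned → 06.04.02; retail-packed → 06.04.02.03. Scheduled 27%. Harrowgate agreement on 06.02.03.02: 06.04.02.03 not covered. → 27%.
Line B: vegetables → 06.02; canned → 06.02.03; for industrial use → 06.02.03.01. Scheduled 16%. No special measure applies. → 16%.
Line C: vegetables → 06.02; dried → 06.02.04; retail-packed → 06.02.04.03. Scheduled 2%. Zerath agreement on 06.01.02.01: 06.02.04.03 not covered. → 2%.
Line D: grain → 06.04; fresh → 06.04.01; in bulk → 06.04.01.01. Scheduled 36%. Dorestad agreement on 06.04: RVC ≥ 60% → 8% available; preferential 8%. → 8%.
Sum: 27% + 16% + 2% + 8% = 53%.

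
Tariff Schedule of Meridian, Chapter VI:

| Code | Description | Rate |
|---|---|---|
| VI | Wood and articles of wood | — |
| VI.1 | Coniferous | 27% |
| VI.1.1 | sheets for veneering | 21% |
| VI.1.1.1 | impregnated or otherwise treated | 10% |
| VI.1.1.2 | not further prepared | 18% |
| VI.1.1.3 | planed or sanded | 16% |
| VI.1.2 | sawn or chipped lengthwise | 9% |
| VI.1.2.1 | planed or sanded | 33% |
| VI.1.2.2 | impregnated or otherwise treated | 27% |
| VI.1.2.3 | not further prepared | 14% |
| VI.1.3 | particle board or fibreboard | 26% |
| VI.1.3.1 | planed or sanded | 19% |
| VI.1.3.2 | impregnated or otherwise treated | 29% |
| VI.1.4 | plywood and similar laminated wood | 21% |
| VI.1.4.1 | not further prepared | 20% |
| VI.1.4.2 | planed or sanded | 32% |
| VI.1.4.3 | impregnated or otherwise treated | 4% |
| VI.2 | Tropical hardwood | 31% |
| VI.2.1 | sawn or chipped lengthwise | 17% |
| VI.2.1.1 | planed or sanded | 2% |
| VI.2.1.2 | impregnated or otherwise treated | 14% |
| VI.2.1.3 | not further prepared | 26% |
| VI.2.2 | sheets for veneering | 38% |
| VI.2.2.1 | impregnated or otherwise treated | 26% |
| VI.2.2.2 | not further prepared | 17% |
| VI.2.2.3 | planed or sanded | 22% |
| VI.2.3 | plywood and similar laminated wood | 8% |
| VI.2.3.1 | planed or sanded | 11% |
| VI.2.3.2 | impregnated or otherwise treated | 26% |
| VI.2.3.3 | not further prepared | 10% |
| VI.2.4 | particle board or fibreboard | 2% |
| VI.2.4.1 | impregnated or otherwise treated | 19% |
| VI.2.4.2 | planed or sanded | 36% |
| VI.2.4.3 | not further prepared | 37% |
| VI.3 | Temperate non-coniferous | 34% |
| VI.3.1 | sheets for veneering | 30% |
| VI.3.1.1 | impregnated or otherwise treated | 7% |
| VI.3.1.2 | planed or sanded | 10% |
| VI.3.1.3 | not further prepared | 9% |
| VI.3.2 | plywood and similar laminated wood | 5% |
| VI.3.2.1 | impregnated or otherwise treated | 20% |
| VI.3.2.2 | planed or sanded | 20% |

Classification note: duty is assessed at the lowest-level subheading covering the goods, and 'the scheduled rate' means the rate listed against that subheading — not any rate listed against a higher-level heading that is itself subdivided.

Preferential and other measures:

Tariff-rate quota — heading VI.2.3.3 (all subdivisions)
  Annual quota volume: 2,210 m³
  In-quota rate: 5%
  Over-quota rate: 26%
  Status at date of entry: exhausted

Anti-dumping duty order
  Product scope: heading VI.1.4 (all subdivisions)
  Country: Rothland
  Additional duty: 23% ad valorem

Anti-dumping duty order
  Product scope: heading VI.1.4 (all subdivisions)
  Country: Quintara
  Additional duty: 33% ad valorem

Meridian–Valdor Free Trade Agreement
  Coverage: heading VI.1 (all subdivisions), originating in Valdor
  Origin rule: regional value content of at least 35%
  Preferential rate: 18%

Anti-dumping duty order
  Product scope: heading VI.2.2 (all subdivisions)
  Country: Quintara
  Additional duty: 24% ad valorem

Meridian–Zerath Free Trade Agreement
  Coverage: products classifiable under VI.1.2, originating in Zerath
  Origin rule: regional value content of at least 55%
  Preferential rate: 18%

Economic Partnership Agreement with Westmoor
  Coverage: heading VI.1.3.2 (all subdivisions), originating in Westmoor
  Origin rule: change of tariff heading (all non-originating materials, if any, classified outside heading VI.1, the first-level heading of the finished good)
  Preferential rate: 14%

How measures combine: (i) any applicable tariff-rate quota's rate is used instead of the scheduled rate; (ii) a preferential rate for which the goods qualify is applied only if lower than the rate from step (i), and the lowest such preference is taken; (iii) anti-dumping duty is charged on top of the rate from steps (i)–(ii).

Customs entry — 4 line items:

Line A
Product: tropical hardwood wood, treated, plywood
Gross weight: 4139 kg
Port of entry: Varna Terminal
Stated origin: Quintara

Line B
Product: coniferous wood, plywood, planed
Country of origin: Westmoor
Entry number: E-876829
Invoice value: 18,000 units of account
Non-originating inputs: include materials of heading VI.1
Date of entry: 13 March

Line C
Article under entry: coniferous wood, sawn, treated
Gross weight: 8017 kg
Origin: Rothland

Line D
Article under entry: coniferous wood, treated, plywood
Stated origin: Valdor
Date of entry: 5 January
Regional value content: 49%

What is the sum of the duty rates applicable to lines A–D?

89%

Line A: tropical hardwood → VI.2; plywood → VI.2.3; treated → VI.2.3.2. Scheduled 26%. No special measure applies. → 26%.
Line B: coniferous → VI.1; plywood → VI.1.4; planed → VI.1.4.2. Scheduled 32%. Westmoor agreement on VI.1.3.2: VI.1.4.2 not covered. → 32%.
Line C: coniferous → VI.1; sawn → VI.1.2; treated → VI.1.2.2. Scheduled 27%. No special measure applies. → 27%.
Line D: coniferous → VI.1; plywood → VI.1.4; treated → VI.1.4.3. Scheduled 4%. Valdor agreement on VI.1: RVC ≥ 35% → 18% available; preference 18% not lower than 4% → no reduction. → 4%.
Sum: 26% + 32% + 27% + 4% = 89%.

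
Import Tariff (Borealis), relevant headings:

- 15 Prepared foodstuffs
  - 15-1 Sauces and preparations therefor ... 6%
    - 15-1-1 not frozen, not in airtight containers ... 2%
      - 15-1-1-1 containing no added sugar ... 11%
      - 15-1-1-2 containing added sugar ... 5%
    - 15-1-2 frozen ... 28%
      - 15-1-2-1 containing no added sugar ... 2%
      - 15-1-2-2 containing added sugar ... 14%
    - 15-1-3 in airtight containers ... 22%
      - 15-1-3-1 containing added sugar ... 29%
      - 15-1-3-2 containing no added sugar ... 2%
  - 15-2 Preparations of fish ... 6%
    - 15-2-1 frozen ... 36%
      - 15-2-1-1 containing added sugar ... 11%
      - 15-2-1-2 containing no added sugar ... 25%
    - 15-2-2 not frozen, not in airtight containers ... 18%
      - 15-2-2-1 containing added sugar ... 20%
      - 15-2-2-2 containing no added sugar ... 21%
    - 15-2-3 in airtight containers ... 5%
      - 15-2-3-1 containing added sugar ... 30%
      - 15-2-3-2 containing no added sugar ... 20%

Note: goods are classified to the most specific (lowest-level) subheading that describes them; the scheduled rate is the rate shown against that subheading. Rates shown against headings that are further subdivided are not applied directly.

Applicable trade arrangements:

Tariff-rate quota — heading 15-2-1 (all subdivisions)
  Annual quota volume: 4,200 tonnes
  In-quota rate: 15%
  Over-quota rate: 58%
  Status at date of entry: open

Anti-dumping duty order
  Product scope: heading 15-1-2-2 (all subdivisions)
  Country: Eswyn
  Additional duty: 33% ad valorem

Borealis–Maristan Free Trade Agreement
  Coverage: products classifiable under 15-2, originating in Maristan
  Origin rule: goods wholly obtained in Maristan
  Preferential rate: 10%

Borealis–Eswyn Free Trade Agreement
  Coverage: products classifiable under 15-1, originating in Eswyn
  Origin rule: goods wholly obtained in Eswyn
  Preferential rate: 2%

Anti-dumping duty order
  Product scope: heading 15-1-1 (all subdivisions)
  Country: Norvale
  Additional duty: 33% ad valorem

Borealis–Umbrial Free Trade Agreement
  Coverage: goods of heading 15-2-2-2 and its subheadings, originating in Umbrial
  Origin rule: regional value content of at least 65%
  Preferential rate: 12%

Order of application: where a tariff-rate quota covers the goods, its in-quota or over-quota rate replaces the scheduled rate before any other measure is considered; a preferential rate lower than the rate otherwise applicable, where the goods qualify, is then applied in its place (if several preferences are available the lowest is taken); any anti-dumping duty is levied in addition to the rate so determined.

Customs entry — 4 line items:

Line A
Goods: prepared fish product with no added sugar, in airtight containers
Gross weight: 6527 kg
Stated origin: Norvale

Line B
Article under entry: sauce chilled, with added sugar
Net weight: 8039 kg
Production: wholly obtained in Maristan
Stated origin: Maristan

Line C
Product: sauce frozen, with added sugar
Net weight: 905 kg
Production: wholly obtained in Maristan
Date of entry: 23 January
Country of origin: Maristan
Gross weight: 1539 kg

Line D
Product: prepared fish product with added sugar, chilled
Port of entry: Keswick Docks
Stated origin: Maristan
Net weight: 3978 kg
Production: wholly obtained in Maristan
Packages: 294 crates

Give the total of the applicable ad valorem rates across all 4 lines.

Line A: prepared fish product → 15-2; in airtight containers → 15-2-3; with no added sugar → 15-2-3-2. Scheduled 20%. No special measure applies. → 20%.
Line B: sauce → 15-1; chilled → 15-1-1; with added sugar → 15-1-1-2. Scheduled 5%. Maristan agreement on 15-2: 15-1-1-2 not covered. → 5%.
Line C: sauce → 15-1; frozen → 15-1-2; with added sugar → 15-1-2-2. Scheduled 14%. Maristan agreement on 15-2: 15-1-2-2 not covered. → 14%.
Line D: prepared fish product → 15-2; chilled → 15-2-2; with added sugar → 15-2-2-1. Scheduled 20%. Maristan agreement on 15-2: wholly obtained → 10% available; preferential 10%. → 10%.
Sum: 20% + 5% + 14% + 10% = 49%.

49%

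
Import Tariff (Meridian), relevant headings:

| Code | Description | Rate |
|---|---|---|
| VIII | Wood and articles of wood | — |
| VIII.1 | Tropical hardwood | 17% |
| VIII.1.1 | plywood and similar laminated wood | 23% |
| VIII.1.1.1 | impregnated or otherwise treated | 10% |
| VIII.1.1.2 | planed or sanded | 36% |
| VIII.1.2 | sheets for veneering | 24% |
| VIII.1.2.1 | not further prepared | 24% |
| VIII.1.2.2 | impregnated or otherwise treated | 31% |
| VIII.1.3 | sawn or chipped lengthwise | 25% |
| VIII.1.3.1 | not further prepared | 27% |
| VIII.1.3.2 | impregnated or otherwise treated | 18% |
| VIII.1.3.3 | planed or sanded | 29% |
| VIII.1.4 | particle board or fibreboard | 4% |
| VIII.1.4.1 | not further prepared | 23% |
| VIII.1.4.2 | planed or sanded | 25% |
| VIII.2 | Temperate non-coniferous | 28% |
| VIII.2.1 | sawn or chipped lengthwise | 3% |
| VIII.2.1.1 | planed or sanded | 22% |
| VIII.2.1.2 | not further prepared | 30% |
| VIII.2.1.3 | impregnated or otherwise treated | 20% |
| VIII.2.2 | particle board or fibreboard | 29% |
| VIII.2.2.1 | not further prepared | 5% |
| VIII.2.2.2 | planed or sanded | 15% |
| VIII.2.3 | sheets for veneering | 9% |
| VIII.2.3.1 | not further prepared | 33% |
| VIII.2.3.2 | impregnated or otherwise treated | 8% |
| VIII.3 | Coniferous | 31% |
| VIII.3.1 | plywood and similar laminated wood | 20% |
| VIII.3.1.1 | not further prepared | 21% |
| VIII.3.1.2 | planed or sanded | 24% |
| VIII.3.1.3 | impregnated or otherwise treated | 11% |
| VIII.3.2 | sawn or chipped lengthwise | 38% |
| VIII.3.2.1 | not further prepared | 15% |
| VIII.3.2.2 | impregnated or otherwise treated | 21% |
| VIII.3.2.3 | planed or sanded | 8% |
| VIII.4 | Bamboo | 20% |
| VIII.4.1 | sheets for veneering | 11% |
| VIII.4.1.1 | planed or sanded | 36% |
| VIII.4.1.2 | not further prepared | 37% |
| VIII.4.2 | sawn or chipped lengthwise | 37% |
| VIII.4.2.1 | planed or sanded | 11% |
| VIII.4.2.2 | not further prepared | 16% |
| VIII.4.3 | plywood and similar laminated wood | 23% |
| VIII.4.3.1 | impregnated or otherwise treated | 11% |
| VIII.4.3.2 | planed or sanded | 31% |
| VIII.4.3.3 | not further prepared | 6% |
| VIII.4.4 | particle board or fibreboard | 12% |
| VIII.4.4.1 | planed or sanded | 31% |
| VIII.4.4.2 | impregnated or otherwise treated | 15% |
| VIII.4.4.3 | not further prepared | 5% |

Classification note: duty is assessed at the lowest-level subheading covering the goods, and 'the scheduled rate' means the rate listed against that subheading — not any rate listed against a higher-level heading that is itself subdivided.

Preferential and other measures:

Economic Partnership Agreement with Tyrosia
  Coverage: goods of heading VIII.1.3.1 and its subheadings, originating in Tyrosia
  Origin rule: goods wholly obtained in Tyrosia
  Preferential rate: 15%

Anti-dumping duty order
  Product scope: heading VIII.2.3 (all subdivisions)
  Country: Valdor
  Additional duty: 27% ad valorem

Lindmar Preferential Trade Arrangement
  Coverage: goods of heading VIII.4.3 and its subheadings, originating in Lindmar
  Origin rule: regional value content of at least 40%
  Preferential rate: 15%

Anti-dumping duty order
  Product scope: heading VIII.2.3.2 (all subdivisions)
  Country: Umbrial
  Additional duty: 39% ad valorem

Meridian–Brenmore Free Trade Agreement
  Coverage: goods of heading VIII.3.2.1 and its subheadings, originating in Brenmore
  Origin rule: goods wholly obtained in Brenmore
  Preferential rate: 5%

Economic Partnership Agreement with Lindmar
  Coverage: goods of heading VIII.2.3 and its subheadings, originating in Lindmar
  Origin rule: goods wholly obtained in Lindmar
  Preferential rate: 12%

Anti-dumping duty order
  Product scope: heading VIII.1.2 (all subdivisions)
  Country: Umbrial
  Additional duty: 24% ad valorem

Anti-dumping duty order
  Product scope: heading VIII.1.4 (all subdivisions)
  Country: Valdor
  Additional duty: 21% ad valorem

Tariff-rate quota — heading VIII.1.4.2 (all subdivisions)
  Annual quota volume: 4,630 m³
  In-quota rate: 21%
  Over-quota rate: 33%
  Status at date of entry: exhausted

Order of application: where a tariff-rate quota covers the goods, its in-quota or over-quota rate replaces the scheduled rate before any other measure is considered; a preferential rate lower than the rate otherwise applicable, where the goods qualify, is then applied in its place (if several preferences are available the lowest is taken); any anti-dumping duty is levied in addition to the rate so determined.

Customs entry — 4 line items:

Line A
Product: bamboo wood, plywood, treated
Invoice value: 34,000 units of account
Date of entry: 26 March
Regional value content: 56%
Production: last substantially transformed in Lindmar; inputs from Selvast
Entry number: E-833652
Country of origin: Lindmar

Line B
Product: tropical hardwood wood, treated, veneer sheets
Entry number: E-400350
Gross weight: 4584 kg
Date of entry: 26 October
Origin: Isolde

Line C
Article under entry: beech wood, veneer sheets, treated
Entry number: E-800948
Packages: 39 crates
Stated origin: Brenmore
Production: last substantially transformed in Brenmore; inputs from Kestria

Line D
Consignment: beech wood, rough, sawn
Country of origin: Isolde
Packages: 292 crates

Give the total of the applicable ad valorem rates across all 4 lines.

Line A: bamboo → VIII.4; plywood → VIII.4.3; treated → VIII.4.3.1. Scheduled 11%. Lindmar agreement on VIII.4.3: RVC ≥ 40% → 15% available; Lindmar agreement on VIII.2.3: VIII.4.3.1 not covered; preference 15% not lower than 11% → no reduction. → 11%.
Line B: tropical hardwood → VIII.1; veneer sheets → VIII.1.2; treated → VIII.1.2.2. Scheduled 31%. No special measure applies. → 31%.
Line C: beech → VIII.2; veneer sheets → VIII.2.3; treated → VIII.2.3.2. Scheduled 8%. Brenmore agreement on VIII.3.2.1: VIII.2.3.2 not covered. → 8%.
Line D: beech → VIII.2; sawn → VIII.2.1; rough → VIII.2.1.2. Scheduled 30%. No special measure applies. → 30%.
Sum: 11% + 31% + 8% + 30% = 80%.

80%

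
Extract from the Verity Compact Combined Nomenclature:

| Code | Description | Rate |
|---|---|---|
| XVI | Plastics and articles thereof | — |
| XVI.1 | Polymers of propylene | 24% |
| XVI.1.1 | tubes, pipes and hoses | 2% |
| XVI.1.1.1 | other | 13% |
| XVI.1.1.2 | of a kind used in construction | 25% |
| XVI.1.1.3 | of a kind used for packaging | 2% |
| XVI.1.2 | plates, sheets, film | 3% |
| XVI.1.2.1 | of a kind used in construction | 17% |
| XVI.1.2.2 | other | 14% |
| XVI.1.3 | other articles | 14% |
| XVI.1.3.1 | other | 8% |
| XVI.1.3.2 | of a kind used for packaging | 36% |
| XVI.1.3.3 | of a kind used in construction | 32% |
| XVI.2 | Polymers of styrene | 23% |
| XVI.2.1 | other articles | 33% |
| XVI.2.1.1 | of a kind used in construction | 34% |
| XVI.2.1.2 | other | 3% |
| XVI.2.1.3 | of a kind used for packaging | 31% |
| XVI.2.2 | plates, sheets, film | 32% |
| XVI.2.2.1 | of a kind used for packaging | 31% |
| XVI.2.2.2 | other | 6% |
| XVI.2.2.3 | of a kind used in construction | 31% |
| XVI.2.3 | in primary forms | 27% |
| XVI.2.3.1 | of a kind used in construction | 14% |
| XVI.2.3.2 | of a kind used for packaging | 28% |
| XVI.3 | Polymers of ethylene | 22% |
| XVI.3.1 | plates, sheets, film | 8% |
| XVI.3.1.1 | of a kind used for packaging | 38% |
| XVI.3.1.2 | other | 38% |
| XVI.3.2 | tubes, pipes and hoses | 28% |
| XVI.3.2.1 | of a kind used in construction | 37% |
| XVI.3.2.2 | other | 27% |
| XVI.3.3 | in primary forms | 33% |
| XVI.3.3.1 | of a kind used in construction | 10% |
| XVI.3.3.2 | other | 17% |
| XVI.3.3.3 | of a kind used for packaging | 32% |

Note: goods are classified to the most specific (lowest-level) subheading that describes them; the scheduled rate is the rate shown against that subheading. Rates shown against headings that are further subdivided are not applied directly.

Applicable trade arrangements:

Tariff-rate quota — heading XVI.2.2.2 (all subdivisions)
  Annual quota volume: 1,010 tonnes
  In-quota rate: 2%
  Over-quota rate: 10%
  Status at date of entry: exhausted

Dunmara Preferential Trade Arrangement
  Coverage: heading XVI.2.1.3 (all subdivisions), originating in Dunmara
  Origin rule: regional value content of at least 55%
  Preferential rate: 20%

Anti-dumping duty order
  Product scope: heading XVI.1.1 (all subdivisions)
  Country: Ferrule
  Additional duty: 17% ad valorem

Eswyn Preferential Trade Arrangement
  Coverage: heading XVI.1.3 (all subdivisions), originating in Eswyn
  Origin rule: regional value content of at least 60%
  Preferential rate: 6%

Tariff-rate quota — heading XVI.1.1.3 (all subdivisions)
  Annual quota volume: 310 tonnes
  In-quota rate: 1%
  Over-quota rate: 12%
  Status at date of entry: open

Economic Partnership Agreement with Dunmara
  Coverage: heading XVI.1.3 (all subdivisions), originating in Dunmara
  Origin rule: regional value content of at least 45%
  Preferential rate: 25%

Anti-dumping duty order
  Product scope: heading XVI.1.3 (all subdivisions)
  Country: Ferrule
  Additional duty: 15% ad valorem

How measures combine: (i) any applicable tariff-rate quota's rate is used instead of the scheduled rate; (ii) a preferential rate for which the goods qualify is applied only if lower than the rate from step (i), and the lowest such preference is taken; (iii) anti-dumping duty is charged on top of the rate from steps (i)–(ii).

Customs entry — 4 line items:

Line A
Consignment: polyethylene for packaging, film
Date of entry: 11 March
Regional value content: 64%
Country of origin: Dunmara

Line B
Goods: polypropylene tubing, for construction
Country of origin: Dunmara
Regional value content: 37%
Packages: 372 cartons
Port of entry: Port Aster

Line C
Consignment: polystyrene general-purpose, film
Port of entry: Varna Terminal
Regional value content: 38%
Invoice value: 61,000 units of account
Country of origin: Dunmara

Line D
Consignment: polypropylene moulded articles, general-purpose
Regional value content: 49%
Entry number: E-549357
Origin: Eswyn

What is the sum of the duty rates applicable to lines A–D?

81%

Line A: polyethylene → XVI.3; film → XVI.3.1; for packaging → XVI.3.1.1. Scheduled 38%. Dunmara agreement on XVI.2.1.3: XVI.3.1.1 not covered; Dunmara agreement on XVI.1.3: XVI.3.1.1 not covered. → 38%.
Line B: polypropylene → XVI.1; tubing → XVI.1.1; for construction → XVI.1.1.2. Scheduled 25%. Dunmara agreement on XVI.2.1.3: XVI.1.1.2 not covered; Dunmara agreement on XVI.1.3: XVI.1.1.2 not covered. → 25%.
Line C: polystyrene → XVI.2; film → XVI.2.2; general-purpose → XVI.2.2.2. Scheduled 6%. quota on XVI.2.2.2 exhausted → over-quota 10%; Dunmara agreement on XVI.2.1.3: XVI.2.2.2 not covered; Dunmara agreement on XVI.1.3: XVI.2.2.2 not covered. → 10%.
Line D: polypropylene → XVI.1; moulded articles → XVI.1.3; general-purpose → XVI.1.3.1. Scheduled 8%. Eswyn agreement on XVI.1.3: RVC < 60%. → 8%.
Sum: 38% + 25% + 10% + 8% = 81%.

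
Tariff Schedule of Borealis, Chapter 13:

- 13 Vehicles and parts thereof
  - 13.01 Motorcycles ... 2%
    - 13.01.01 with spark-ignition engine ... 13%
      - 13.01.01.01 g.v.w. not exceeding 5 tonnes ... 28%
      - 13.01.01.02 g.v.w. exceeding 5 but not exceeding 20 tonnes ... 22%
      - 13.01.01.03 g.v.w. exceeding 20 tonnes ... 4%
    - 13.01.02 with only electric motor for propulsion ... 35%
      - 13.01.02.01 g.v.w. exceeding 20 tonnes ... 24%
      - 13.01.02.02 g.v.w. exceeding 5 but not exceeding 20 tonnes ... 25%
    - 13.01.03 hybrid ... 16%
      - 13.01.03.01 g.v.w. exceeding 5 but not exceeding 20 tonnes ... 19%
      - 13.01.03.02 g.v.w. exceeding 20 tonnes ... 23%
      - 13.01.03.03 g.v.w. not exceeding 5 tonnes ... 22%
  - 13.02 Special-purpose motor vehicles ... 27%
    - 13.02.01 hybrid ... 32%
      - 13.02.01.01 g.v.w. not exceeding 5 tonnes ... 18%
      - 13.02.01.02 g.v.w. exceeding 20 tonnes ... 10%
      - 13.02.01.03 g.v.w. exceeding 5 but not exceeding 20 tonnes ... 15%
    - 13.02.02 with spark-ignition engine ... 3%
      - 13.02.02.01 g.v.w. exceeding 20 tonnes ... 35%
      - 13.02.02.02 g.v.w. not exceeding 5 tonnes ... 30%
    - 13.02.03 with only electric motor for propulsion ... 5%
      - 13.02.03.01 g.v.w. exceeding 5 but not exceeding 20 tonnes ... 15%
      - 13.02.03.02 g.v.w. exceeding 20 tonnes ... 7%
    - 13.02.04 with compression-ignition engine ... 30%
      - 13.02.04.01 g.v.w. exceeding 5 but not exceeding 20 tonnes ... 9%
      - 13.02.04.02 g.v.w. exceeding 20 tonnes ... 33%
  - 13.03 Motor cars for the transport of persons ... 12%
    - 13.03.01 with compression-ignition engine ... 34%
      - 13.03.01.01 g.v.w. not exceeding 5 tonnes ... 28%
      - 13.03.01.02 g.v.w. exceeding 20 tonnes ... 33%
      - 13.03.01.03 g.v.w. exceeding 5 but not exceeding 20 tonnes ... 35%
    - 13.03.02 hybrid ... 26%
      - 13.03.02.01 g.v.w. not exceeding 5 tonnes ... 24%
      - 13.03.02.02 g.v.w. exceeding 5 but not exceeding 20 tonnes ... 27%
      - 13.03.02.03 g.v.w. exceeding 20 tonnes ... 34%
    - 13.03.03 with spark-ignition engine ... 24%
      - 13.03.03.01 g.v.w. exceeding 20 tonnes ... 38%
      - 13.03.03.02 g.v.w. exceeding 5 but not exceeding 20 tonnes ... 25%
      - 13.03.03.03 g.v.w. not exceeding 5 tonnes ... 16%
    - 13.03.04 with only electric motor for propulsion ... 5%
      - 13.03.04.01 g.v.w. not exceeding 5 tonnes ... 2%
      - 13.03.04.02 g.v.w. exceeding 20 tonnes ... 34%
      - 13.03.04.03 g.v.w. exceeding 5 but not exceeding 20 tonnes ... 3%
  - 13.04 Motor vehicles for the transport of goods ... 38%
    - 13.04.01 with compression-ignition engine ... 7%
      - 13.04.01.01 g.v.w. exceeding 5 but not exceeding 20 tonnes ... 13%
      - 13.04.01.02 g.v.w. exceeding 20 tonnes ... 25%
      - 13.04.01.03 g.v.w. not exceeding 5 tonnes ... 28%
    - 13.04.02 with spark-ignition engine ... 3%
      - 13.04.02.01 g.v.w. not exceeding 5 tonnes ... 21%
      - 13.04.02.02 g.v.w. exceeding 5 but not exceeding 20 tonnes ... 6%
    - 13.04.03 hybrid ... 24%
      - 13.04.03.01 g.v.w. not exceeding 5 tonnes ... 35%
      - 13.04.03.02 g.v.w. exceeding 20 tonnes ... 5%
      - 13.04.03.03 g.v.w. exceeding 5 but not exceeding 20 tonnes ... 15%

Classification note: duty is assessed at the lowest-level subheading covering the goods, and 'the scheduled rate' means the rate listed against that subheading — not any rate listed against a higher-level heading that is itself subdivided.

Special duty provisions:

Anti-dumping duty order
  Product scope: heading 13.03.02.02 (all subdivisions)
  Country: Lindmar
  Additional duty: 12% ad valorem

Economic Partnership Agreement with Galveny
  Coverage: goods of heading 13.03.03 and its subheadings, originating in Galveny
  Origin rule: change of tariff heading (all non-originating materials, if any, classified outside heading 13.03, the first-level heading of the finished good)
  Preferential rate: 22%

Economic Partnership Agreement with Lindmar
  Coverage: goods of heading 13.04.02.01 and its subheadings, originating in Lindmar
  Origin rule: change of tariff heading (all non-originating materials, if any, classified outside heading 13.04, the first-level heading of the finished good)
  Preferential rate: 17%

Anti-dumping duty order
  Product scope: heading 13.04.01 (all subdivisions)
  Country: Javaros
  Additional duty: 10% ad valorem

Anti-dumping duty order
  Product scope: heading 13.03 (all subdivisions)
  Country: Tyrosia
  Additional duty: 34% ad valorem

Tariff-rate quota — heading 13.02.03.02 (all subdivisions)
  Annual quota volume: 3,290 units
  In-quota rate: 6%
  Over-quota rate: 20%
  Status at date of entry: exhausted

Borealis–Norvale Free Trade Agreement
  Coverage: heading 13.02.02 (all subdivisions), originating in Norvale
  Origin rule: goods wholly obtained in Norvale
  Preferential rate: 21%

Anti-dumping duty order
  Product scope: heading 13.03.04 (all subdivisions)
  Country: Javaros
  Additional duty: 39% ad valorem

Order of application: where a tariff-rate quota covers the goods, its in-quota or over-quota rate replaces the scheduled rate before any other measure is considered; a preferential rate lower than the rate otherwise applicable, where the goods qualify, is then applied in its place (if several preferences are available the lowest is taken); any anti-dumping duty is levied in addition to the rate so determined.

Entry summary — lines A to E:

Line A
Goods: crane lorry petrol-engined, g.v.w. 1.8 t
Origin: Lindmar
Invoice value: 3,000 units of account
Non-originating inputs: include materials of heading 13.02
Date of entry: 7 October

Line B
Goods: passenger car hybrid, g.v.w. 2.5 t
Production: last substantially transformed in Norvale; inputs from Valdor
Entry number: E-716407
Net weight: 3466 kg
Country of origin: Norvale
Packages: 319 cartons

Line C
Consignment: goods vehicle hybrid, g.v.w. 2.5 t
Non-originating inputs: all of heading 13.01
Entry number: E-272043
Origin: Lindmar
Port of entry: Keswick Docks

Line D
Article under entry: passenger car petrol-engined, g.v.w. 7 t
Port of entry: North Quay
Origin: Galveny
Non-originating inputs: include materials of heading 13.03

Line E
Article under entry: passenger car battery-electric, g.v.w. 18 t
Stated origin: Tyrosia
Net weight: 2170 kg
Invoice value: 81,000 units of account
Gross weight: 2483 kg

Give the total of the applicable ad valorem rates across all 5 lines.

Line A: crane lorry → 13.02; petrol-engined → 13.02.02; g.v.w. 1.8 t → 13.02.02.02. Scheduled 30%. Lindmar agreement on 13.04.02.01: 13.02.02.02 not covered. → 30%.
Line B: passenger car → 13.03; hybrid → 13.03.02; g.v.w. 2.5 t → 13.03.02.01. Scheduled 24%. Norvale agreement on 13.02.02: 13.03.02.01 not covered. → 24%.
Line C: goods vehicle → 13.04; hybrid → 13.04.03; g.v.w. 2.5 t → 13.04.03.01. Scheduled 35%. Lindmar agreement on 13.04.02.01: 13.04.03.01 not covered. → 35%.
Line D: passenger car → 13.03; petrol-engined → 13.03.03; g.v.w. 7 t → 13.03.03.02. Scheduled 25%. Galveny agreement on 13.03.03: CTH not met. → 25%.
Line E: passenger car → 13.03; battery-electric → 13.03.04; g.v.w. 18 t → 13.03.04.03. Scheduled 3%. anti-dumping (Tyrosia, 13.03): +34%; total 3% + 34% = 37%. → 37%.
Sum: 30% + 24% + 35% + 25% + 37% = 151%.

151%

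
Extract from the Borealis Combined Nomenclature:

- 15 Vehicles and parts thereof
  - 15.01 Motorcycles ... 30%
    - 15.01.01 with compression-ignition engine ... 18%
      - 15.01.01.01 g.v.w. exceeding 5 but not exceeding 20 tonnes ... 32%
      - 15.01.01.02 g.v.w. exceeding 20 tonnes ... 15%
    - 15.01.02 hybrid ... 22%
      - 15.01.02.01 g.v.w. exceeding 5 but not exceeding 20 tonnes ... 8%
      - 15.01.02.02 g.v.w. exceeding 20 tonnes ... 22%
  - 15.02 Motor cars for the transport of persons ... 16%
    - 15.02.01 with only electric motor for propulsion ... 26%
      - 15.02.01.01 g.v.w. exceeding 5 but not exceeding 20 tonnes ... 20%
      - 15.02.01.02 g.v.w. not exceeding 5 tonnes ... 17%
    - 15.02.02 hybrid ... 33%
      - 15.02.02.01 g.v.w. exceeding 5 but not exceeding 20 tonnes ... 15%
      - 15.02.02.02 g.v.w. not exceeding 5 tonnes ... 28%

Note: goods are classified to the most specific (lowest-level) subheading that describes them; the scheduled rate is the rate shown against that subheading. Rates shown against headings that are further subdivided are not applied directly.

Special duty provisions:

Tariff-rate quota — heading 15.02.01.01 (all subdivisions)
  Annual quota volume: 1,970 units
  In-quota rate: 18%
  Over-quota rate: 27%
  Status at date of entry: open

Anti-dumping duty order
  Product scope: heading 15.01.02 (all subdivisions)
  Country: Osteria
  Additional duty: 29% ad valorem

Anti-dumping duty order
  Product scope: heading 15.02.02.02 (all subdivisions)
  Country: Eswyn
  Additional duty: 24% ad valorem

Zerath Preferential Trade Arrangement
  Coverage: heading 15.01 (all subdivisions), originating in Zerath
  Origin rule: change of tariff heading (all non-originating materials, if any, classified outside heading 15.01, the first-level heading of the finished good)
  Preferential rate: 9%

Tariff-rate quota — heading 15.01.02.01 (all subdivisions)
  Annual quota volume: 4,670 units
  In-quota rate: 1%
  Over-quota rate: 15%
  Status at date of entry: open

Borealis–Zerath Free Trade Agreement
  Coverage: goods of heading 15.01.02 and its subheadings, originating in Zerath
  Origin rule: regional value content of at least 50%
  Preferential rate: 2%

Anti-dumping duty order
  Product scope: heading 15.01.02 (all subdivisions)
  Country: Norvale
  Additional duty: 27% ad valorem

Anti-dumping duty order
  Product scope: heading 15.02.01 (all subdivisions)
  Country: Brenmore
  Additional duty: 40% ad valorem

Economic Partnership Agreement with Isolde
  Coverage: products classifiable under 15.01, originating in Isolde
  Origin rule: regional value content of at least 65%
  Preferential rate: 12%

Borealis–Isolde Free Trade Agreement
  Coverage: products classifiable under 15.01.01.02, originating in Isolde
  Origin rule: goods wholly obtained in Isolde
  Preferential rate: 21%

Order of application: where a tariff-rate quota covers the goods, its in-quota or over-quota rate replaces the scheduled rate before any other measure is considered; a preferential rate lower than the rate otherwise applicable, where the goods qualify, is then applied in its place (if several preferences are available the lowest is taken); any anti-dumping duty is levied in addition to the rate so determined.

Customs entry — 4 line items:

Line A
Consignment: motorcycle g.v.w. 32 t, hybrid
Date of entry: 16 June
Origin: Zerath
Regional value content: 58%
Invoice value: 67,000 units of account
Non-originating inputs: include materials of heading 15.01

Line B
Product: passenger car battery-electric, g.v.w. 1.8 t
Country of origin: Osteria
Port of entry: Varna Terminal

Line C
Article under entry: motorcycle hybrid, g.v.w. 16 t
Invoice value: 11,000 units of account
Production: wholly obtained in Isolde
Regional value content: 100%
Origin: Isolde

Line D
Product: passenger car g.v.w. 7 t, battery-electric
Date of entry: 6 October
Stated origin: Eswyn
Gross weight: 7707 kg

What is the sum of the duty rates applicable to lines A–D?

38%

Line A: motorcycle → 15.01; hybrid → 15.01.02; g.v.w. 32 t → 15.01.02.02. Scheduled 22%. Zerath agreement on 15.01: CTH not met; Zerath agreement on 15.01.02: RVC ≥ 50% → 2% available; preferential 2%. → 2%.
Line B: passenger car → 15.02; battery-electric → 15.02.01; g.v.w. 1.8 t → 15.02.01.02. Scheduled 17%. No special measure applies. → 17%.
Line C: motorcycle → 15.01; hybrid → 15.01.02; g.v.w. 16 t → 15.01.02.01. Scheduled 8%. quota on 15.01.02.01 open → in-quota 1%; Isolde agreement on 15.01: RVC ≥ 65% → 12% available; Isolde agreement on 15.01.01.02: 15.01.02.01 not covered; preference 12% not lower than 1% → no reduction. → 1%.
Line D: passenger car → 15.02; battery-electric → 15.02.01; g.v.w. 7 t → 15.02.01.01. Scheduled 20%. quota on 15.02.01.01 open → in-quota 18%. → 18%.
Sum: 2% + 17% + 1% + 18% = 38%.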